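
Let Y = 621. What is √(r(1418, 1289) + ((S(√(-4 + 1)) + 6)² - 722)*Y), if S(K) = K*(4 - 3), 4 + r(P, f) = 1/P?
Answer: √(-860334508634 + 14983915248*I*√3)/1418 ≈ 9.865 + 654.19*I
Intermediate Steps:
r(P, f) = -4 + 1/P
S(K) = K (S(K) = K*1 = K)
√(r(1418, 1289) + ((S(√(-4 + 1)) + 6)² - 722)*Y) = √((-4 + 1/1418) + ((√(-4 + 1) + 6)² - 722)*621) = √((-4 + 1/1418) + ((√(-3) + 6)² - 722)*621) = √(-5671/1418 + ((I*√3 + 6)² - 722)*621) = √(-5671/1418 + ((6 + I*√3)² - 722)*621) = √(-5671/1418 + (-722 + (6 + I*√3)²)*621) = √(-5671/1418 + (-448362 + 621*(6 + I*√3)²)) = √(-635782987/1418 + 621*(6 + I*√3)²)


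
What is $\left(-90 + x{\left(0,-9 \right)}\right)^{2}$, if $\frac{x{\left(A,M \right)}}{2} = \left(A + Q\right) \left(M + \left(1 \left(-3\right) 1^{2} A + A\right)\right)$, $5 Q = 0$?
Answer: $8100$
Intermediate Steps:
$Q = 0$ ($Q = \frac{1}{5} \cdot 0 = 0$)
$x{\left(A,M \right)} = 2 A \left(M - 2 A\right)$ ($x{\left(A,M \right)} = 2 \left(A + 0\right) \left(M + \left(1 \left(-3\right) 1^{2} A + A\right)\right) = 2 A \left(M + \left(\left(-3\right) 1 A + A\right)\right) = 2 A \left(M + \left(- 3 A + A\right)\right) = 2 A \left(M - 2 A\right)$)
$\left(-90 + x{\left(0,-9 \right)}\right)^{2} = \left(-90 + 2 \cdot 0 \left(-9 - 0\right)\right)^{2} = \left(-90 + 2 \cdot 0 \left(-9 + 0\right)\right)^{2} = \left(-90 + 2 \cdot 0 \left(-9\right)\right)^{2} = \left(-90 + 0\right)^{2} = \left(-90\right)^{2} = 8100$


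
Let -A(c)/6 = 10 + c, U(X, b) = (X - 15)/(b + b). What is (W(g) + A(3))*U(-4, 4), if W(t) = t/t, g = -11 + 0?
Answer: 1463/8 ≈ 182.88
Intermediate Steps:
U(X, b) = (-15 + X)/(2*b) (U(X, b) = (-15 + X)/((2*b)) = (-15 + X)*(1/(2*b)) = (-15 + X)/(2*b))
g = -11
W(t) = 1
A(c) = -60 - 6*c (A(c) = -6*(10 + c) = -60 - 6*c)
(W(g) + A(3))*U(-4, 4) = (1 + (-60 - 6*3))*((½)*(-15 - 4)/4) = (1 + (-60 - 18))*((½)*(¼)*(-19)) = (1 - 78)*(-19/8) = -77*(-19/8) = 1463/8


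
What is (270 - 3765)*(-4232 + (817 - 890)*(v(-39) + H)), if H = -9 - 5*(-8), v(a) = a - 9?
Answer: 10453545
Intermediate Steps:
v(a) = -9 + a
H = 31 (H = -9 + 40 = 31)
(270 - 3765)*(-4232 + (817 - 890)*(v(-39) + H)) = (270 - 3765)*(-4232 + (817 - 890)*((-9 - 39) + 31)) = -3495*(-4232 - 73*(-48 + 31)) = -3495*(-4232 - 73*(-17)) = -3495*(-4232 + 1241) = -3495*(-2991) = 10453545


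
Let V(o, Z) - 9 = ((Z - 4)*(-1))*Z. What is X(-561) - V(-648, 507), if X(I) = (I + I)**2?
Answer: 1513896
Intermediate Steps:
V(o, Z) = 9 + Z*(4 - Z) (V(o, Z) = 9 + ((Z - 4)*(-1))*Z = 9 + ((-4 + Z)*(-1))*Z = 9 + (4 - Z)*Z = 9 + Z*(4 - Z))
X(I) = 4*I**2 (X(I) = (2*I)**2 = 4*I**2)
X(-561) - V(-648, 507) = 4*(-561)**2 - (9 - 1*507**2 + 4*507) = 4*314721 - (9 - 1*257049 + 2028) = 1258884 - (9 - 257049 + 2028) = 1258884 - 1*(-255012) = 1258884 + 255012 = 1513896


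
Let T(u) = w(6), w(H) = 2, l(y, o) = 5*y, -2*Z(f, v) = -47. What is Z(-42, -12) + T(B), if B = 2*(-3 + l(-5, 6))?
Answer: 51/2 ≈ 25.500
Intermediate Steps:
Z(f, v) = 47/2 (Z(f, v) = -1/2*(-47) = 47/2)
B = -56 (B = 2*(-3 + 5*(-5)) = 2*(-3 - 25) = 2*(-28) = -56)
T(u) = 2
Z(-42, -12) + T(B) = 47/2 + 2 = 51/2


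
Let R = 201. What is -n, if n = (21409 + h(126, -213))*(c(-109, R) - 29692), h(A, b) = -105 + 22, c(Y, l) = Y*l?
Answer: 1100442926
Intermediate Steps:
h(A, b) = -83
n = -1100442926 (n = (21409 - 83)*(-109*201 - 29692) = 21326*(-21909 - 29692) = 21326*(-51601) = -1100442926)
-n = -1*(-1100442926) = 1100442926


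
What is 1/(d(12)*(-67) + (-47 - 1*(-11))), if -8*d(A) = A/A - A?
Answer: -8/1025 ≈ -0.0078049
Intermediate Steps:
d(A) = -1/8 + A/8 (d(A) = -(A/A - A)/8 = -(1 - A)/8 = -1/8 + A/8)
1/(d(12)*(-67) + (-47 - 1*(-11))) = 1/((-1/8 + (1/8)*12)*(-67) + (-47 - 1*(-11))) = 1/((-1/8 + 3/2)*(-67) + (-47 + 11)) = 1/((11/8)*(-67) - 36) = 1/(-737/8 - 36) = 1/(-1025/8) = -8/1025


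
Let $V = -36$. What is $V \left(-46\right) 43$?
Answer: $71208$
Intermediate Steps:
$V \left(-46\right) 43 = \left(-36\right) \left(-46\right) 43 = 1656 \cdot 43 = 71208$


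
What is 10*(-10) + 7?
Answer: -93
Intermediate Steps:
10*(-10) + 7 = -100 + 7 = -93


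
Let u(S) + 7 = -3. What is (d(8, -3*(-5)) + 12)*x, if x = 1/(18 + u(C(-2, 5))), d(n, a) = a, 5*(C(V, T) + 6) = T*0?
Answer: 27/8 ≈ 3.3750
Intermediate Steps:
C(V, T) = -6 (C(V, T) = -6 + (T*0)/5 = -6 + (⅕)*0 = -6 + 0 = -6)
u(S) = -10 (u(S) = -7 - 3 = -10)
x = ⅛ (x = 1/(18 - 10) = 1/8 = ⅛ ≈ 0.12500)
(d(8, -3*(-5)) + 12)*x = (-3*(-5) + 12)*(⅛) = (15 + 12)*(⅛) = 27*(⅛) = 27/8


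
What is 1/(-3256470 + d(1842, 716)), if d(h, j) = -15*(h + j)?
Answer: -1/3294840 ≈ -3.0350e-7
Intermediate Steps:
d(h, j) = -15*h - 15*j
1/(-3256470 + d(1842, 716)) = 1/(-3256470 + (-15*1842 - 15*716)) = 1/(-3256470 + (-27630 - 10740)) = 1/(-3256470 - 38370) = 1/(-3294840) = -1/3294840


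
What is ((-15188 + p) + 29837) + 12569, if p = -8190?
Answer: 19028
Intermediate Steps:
((-15188 + p) + 29837) + 12569 = ((-15188 - 8190) + 29837) + 12569 = (-23378 + 29837) + 12569 = 6459 + 12569 = 19028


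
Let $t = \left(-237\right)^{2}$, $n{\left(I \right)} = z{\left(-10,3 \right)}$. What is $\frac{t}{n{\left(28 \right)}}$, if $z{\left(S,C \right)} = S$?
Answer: $- \frac{56169}{10} \approx -5616.9$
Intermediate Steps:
$n{\left(I \right)} = -10$
$t = 56169$
$\frac{t}{n{\left(28 \right)}} = \frac{56169}{-10} = 56169 \left(- \frac{1}{10}\right) = - \frac{56169}{10}$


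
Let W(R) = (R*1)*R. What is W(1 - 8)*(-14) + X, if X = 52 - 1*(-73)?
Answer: -561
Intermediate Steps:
W(R) = R**2 (W(R) = R*R = R**2)
X = 125 (X = 52 + 73 = 125)
W(1 - 8)*(-14) + X = (1 - 8)**2*(-14) + 125 = (-7)**2*(-14) + 125 = 49*(-14) + 125 = -686 + 125 = -561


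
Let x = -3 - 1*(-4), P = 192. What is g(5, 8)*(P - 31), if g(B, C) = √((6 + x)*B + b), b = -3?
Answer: 644*√2 ≈ 910.75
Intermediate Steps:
x = 1 (x = -3 + 4 = 1)
g(B, C) = √(-3 + 7*B) (g(B, C) = √((6 + 1)*B - 3) = √(7*B - 3) = √(-3 + 7*B))
g(5, 8)*(P - 31) = √(-3 + 7*5)*(192 - 31) = √(-3 + 35)*161 = √32*161 = (4*√2)*161 = 644*√2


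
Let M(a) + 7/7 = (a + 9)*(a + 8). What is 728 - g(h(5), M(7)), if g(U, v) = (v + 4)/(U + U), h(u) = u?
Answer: 7037/10 ≈ 703.70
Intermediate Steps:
M(a) = -1 + (8 + a)*(9 + a) (M(a) = -1 + (a + 9)*(a + 8) = -1 + (9 + a)*(8 + a) = -1 + (8 + a)*(9 + a))
g(U, v) = (4 + v)/(2*U) (g(U, v) = (4 + v)/((2*U)) = (4 + v)*(1/(2*U)) = (4 + v)/(2*U))
728 - g(h(5), M(7)) = 728 - (4 + (71 + 7**2 + 17*7))/(2*5) = 728 - (4 + (71 + 49 + 119))/(2*5) = 728 - (4 + 239)/(2*5) = 728 - 243/(2*5) = 728 - 1*243/10 = 728 - 243/10 = 7037/10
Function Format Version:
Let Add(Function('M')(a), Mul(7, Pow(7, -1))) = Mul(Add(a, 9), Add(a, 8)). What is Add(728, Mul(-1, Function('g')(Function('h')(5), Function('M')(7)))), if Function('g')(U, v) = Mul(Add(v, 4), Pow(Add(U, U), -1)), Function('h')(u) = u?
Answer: Rational(7037, 10) ≈ 703.70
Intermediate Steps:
Function('M')(a) = Add(-1, Mul(Add(8, a), Add(9, a))) (Function('M')(a) = Add(-1, Mul(Add(a, 9), Add(a, 8))) = Add(-1, Mul(Add(9, a), Add(8, a))) = Add(-1, Mul(Add(8, a), Add(9, a))))
Function('g')(U, v) = Mul(Rational(1, 2), Pow(U, -1), Add(4, v)) (Function('g')(U, v) = Mul(Add(4, v), Pow(Mul(2, U), -1)) = Mul(Add(4, v), Mul(Rational(1, 2), Pow(U, -1))) = Mul(Rational(1, 2), Pow(U, -1), Add(4, v)))
Add(728, Mul(-1, Function('g')(Function('h')(5), Function('M')(7)))) = Add(728, Mul(-1, Mul(Rational(1, 2), Pow(5, -1), Add(4, Add(71, Pow(7, 2), Mul(17, 7)))))) = Add(728, Mul(-1, Mul(Rational(1, 2), Rational(1, 5), Add(4, Add(71, 49, 119))))) = Add(728, Mul(-1, Mul(Rational(1, 2), Rational(1, 5), Add(4, 239)))) = Add(728, Mul(-1, Mul(Rational(1, 2), Rational(1, 5), 243))) = Add(728, Mul(-1, Rational(243, 10))) = Add(728, Rational(-243, 10)) = Rational(7037, 10)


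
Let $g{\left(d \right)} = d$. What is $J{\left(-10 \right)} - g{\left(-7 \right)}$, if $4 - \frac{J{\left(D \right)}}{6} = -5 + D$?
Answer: $121$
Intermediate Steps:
$J{\left(D \right)} = 54 - 6 D$ ($J{\left(D \right)} = 24 - 6 \left(-5 + D\right) = 24 - \left(-30 + 6 D\right) = 54 - 6 D$)
$J{\left(-10 \right)} - g{\left(-7 \right)} = \left(54 - -60\right) - -7 = \left(54 + 60\right) + 7 = 114 + 7 = 121$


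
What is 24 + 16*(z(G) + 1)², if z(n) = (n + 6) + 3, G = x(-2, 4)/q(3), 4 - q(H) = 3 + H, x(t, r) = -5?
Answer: 2524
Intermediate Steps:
q(H) = 1 - H (q(H) = 4 - (3 + H) = 4 + (-3 - H) = 1 - H)
G = 5/2 (G = -5/(1 - 1*3) = -5/(1 - 3) = -5/(-2) = -5*(-½) = 5/2 ≈ 2.5000)
z(n) = 9 + n (z(n) = (6 + n) + 3 = 9 + n)
24 + 16*(z(G) + 1)² = 24 + 16*((9 + 5/2) + 1)² = 24 + 16*(23/2 + 1)² = 24 + 16*(25/2)² = 24 + 16*(625/4) = 24 + 2500 = 2524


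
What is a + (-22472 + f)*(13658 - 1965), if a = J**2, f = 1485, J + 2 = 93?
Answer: -245392710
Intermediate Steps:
J = 91 (J = -2 + 93 = 91)
a = 8281 (a = 91**2 = 8281)
a + (-22472 + f)*(13658 - 1965) = 8281 + (-22472 + 1485)*(13658 - 1965) = 8281 - 20987*11693 = 8281 - 245400991 = -245392710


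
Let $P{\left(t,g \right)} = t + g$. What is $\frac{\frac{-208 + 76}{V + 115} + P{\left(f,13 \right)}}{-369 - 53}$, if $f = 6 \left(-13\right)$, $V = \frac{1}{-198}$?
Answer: $\frac{1506121}{9608518} \approx 0.15675$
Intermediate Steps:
$V = - \frac{1}{198} \approx -0.0050505$
$f = -78$
$P{\left(t,g \right)} = g + t$
$\frac{\frac{-208 + 76}{V + 115} + P{\left(f,13 \right)}}{-369 - 53} = \frac{\frac{-208 + 76}{- \frac{1}{198} + 115} + \left(13 - 78\right)}{-369 - 53} = \frac{- \frac{132}{\frac{22769}{198}} - 65}{-422} = \left(\left(-132\right) \frac{198}{22769} - 65\right) \left(- \frac{1}{422}\right) = \left(- \frac{26136}{22769} - 65\right) \left(- \frac{1}{422}\right) = \left(- \frac{1506121}{22769}\right) \left(- \frac{1}{422}\right) = \frac{1506121}{9608518}$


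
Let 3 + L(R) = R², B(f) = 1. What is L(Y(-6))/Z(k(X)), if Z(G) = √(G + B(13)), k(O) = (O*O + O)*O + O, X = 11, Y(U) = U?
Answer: 11*√366/244 ≈ 0.86247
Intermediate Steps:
k(O) = O + O*(O + O²) (k(O) = (O² + O)*O + O = (O + O²)*O + O = O*(O + O²) + O = O + O*(O + O²))
Z(G) = √(1 + G) (Z(G) = √(G + 1) = √(1 + G))
L(R) = -3 + R²
L(Y(-6))/Z(k(X)) = (-3 + (-6)²)/(√(1 + 11*(1 + 11 + 11²))) = (-3 + 36)/(√(1 + 11*(1 + 11 + 121))) = 33/(√(1 + 11*133)) = 33/(√(1 + 1463)) = 33/(√1464) = 33/((2*√366)) = 33*(√366/732) = 11*√366/244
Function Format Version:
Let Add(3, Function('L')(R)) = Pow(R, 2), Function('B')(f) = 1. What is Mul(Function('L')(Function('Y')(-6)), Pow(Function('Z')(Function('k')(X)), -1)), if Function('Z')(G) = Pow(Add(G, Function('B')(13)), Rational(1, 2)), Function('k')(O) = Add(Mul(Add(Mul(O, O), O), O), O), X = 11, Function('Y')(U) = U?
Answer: Mul(Rational(11, 244), Pow(366, Rational(1, 2))) ≈ 0.86247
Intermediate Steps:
Function('k')(O) = Add(O, Mul(O, Add(O, Pow(O, 2)))) (Function('k')(O) = Add(Mul(Add(Pow(O, 2), O), O), O) = Add(Mul(Add(O, Pow(O, 2)), O), O) = Add(Mul(O, Add(O, Pow(O, 2))), O) = Add(O, Mul(O, Add(O, Pow(O, 2)))))
Function('Z')(G) = Pow(Add(1, G), Rational(1, 2)) (Function('Z')(G) = Pow(Add(G, 1), Rational(1, 2)) = Pow(Add(1, G), Rational(1, 2)))
Function('L')(R) = Add(-3, Pow(R, 2))
Mul(Function('L')(Function('Y')(-6)), Pow(Function('Z')(Function('k')(X)), -1)) = Mul(Add(-3, Pow(-6, 2)), Pow(Pow(Add(1, Mul(11, Add(1, 11, Pow(11, 2)))), Rational(1, 2)), -1)) = Mul(Add(-3, 36), Pow(Pow(Add(1, Mul(11, Add(1, 11, 121))), Rational(1, 2)), -1)) = Mul(33, Pow(Pow(Add(1, Mul(11, 133)), Rational(1, 2)), -1)) = Mul(33, Pow(Pow(Add(1, 1463), Rational(1, 2)), -1)) = Mul(33, Pow(Pow(1464, Rational(1, 2)), -1)) = Mul(33, Pow(Mul(2, Pow(366, Rational(1, 2))), -1)) = Mul(33, Mul(Rational(1, 732), Pow(366, Rational(1, 2)))) = Mul(Rational(11, 244), Pow(366, Rational(1, 2)))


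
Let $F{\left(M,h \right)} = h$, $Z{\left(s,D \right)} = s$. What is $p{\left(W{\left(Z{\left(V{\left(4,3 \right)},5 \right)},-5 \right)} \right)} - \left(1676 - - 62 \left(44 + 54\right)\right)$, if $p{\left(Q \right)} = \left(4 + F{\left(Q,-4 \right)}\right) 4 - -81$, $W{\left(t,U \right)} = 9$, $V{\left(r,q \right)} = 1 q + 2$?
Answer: $-7671$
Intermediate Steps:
$V{\left(r,q \right)} = 2 + q$ ($V{\left(r,q \right)} = q + 2 = 2 + q$)
$p{\left(Q \right)} = 81$ ($p{\left(Q \right)} = \left(4 - 4\right) 4 - -81 = 0 \cdot 4 + 81 = 0 + 81 = 81$)
$p{\left(W{\left(Z{\left(V{\left(4,3 \right)},5 \right)},-5 \right)} \right)} - \left(1676 - - 62 \left(44 + 54\right)\right) = 81 - \left(1676 - - 62 \left(44 + 54\right)\right) = 81 - \left(1676 - \left(-62\right) 98\right) = 81 - \left(1676 - -6076\right) = 81 - \left(1676 + 6076\right) = 81 - 7752 = -7671$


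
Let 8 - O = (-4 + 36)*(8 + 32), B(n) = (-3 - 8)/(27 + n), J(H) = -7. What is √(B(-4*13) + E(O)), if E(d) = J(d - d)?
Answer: 2*I*√41/5 ≈ 2.5612*I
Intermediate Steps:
B(n) = -11/(27 + n)
O = -1272 (O = 8 - (-4 + 36)*(8 + 32) = 8 - 32*40 = 8 - 1*1280 = 8 - 1280 = -1272)
E(d) = -7
√(B(-4*13) + E(O)) = √(-11/(27 - 4*13) - 7) = √(-11/(27 - 52) - 7) = √(-11/(-25) - 7) = √(-11*(-1/25) - 7) = √(11/25 - 7) = √(-164/25) = 2*I*√41/5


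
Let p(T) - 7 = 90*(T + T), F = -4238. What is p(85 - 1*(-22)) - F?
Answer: 23505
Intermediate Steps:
p(T) = 7 + 180*T (p(T) = 7 + 90*(T + T) = 7 + 90*(2*T) = 7 + 180*T)
p(85 - 1*(-22)) - F = (7 + 180*(85 - 1*(-22))) - 1*(-4238) = (7 + 180*(85 + 22)) + 4238 = (7 + 180*107) + 4238 = (7 + 19260) + 4238 = 19267 + 4238 = 23505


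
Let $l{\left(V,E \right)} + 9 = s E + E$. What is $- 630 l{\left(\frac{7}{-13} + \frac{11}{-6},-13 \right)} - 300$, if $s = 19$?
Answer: $169170$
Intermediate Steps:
$l{\left(V,E \right)} = -9 + 20 E$ ($l{\left(V,E \right)} = -9 + \left(19 E + E\right) = -9 + 20 E$)
$- 630 l{\left(\frac{7}{-13} + \frac{11}{-6},-13 \right)} - 300 = - 630 \left(-9 + 20 \left(-13\right)\right) - 300 = - 630 \left(-9 - 260\right) - 300 = \left(-630\right) \left(-269\right) - 300 = 169470 - 300 = 169170$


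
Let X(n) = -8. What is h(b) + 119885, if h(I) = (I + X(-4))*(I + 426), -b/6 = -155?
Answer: 1370117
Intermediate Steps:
b = 930 (b = -6*(-155) = 930)
h(I) = (-8 + I)*(426 + I) (h(I) = (I - 8)*(I + 426) = (-8 + I)*(426 + I))
h(b) + 119885 = (-3408 + 930² + 418*930) + 119885 = (-3408 + 864900 + 388740) + 119885 = 1250232 + 119885 = 1370117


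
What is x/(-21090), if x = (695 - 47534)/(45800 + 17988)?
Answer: 15613/448429640 ≈ 3.4817e-5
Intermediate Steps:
x = -46839/63788 ≈ -0.73429
x/(-21090) = -46839/63788/(-21090) = -46839/63788*(-1/21090) = 15613/448429640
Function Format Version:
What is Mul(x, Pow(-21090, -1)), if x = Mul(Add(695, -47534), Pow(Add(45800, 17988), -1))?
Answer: Rational(15613, 448429640) ≈ 3.4817e-5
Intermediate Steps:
x = Rational(-46839, 63788) (x = Mul(-46839, Pow(63788, -1)) = Mul(-46839, Rational(1, 63788)) = Rational(-46839, 63788) ≈ -0.73429)
Mul(x, Pow(-21090, -1)) = Mul(Rational(-46839, 63788), Pow(-21090, -1)) = Mul(Rational(-46839, 63788), Rational(-1, 21090)) = Rational(15613, 448429640)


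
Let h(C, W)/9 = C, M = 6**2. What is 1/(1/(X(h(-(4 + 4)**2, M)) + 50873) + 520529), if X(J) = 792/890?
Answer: 22638881/11784194088494 ≈ 1.9211e-6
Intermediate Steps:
M = 36
h(C, W) = 9*C
X(J) = 396/445 (X(J) = 792*(1/890) = 396/445)
1/(1/(X(h(-(4 + 4)**2, M)) + 50873) + 520529) = 1/(1/(396/445 + 50873) + 520529) = 1/(1/(22638881/445) + 520529) = 1/(445/22638881 + 520529) = 1/(11784194088494/22638881) = 22638881/11784194088494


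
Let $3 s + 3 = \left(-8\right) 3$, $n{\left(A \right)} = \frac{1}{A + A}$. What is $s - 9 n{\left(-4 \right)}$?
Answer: $- \frac{63}{8} \approx -7.875$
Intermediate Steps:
$n{\left(A \right)} = \frac{1}{2 A}$
$s = -9$ ($s = -1 + \frac{\left(-8\right) 3}{3} = -1 + \frac{1}{3} \left(-24\right) = -1 - 8 = -9$)
$s - 9 n{\left(-4 \right)} = -9 - 9 \frac{1}{2 \left(-4\right)} = -9 - 9 \cdot \frac{1}{2} \left(- \frac{1}{4}\right) = -9 - - \frac{9}{8} = -9 + \frac{9}{8} = - \frac{63}{8}$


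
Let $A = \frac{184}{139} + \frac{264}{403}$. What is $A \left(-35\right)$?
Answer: $- \frac{3879680}{56017} \approx -69.259$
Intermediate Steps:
$A = \frac{110848}{56017}$ ($A = 184 \cdot \frac{1}{139} + 264 \cdot \frac{1}{403} = \frac{184}{139} + \frac{264}{403} = \frac{110848}{56017} \approx 1.9788$)
$A \left(-35\right) = \frac{110848}{56017} \left(-35\right) = - \frac{3879680}{56017}$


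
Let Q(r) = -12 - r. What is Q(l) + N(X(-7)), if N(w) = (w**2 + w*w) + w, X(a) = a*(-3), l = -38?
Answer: 929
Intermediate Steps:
X(a) = -3*a
N(w) = w + 2*w**2 (N(w) = (w**2 + w**2) + w = 2*w**2 + w = w + 2*w**2)
Q(l) + N(X(-7)) = (-12 - 1*(-38)) + (-3*(-7))*(1 + 2*(-3*(-7))) = (-12 + 38) + 21*(1 + 2*21) = 26 + 21*(1 + 42) = 26 + 21*43 = 26 + 903 = 929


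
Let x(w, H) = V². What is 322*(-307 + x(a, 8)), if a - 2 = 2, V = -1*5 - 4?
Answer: -72772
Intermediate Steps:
V = -9 (V = -5 - 4 = -9)
a = 4 (a = 2 + 2 = 4)
x(w, H) = 81 (x(w, H) = (-9)² = 81)
322*(-307 + x(a, 8)) = 322*(-307 + 81) = 322*(-226) = -72772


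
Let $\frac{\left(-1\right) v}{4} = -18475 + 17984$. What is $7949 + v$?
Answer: $9913$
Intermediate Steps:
$v = 1964$ ($v = - 4 \left(-18475 + 17984\right) = \left(-4\right) \left(-491\right) = 1964$)
$7949 + v = 7949 + 1964 = 9913$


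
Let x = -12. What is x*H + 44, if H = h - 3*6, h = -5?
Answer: 320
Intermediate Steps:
H = -23 (H = -5 - 3*6 = -5 - 18 = -23)
x*H + 44 = -12*(-23) + 44 = 276 + 44 = 320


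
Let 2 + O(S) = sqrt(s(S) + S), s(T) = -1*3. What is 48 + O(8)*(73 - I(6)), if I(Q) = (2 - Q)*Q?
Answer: -146 + 97*sqrt(5) ≈ 70.899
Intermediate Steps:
I(Q) = Q*(2 - Q)
s(T) = -3
O(S) = -2 + sqrt(-3 + S)
48 + O(8)*(73 - I(6)) = 48 + (-2 + sqrt(-3 + 8))*(73 - 6*(2 - 1*6)) = 48 + (-2 + sqrt(5))*(73 - 6*(2 - 6)) = 48 + (-2 + sqrt(5))*(73 - 6*(-4)) = 48 + (-2 + sqrt(5))*(73 - 1*(-24)) = 48 + (-2 + sqrt(5))*(73 + 24) = 48 + (-2 + sqrt(5))*97 = 48 + (-194 + 97*sqrt(5)) = -146 + 97*sqrt(5)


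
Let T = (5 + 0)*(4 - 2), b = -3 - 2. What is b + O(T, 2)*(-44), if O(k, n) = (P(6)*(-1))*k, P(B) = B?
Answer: 2635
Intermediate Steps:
b = -5
T = 10 (T = 5*2 = 10)
O(k, n) = -6*k (O(k, n) = (6*(-1))*k = -6*k)
b + O(T, 2)*(-44) = -5 - 6*10*(-44) = -5 - 60*(-44) = -5 + 2640 = 2635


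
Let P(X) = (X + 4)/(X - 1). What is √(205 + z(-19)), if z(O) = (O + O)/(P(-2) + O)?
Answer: √720331/59 ≈ 14.385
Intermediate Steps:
P(X) = (4 + X)/(-1 + X)
z(O) = 2*O/(-⅔ + O) (z(O) = (O + O)/((4 - 2)/(-1 - 2) + O) = (2*O)/(2/(-3) + O) = (2*O)/(-⅓*2 + O) = (2*O)/(-⅔ + O) = 2*O/(-⅔ + O))
√(205 + z(-19)) = √(205 + 6*(-19)/(-2 + 3*(-19))) = √(205 + 6*(-19)/(-2 - 57)) = √(205 + 6*(-19)/(-59)) = √(205 + 6*(-19)*(-1/59)) = √(205 + 114/59) = √(12209/59) = √720331/59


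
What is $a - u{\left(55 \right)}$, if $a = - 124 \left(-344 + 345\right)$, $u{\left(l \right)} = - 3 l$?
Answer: $41$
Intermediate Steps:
$a = -124$ ($a = \left(-124\right) 1 = -124$)
$a - u{\left(55 \right)} = -124 - \left(-3\right) 55 = -124 - -165 = -124 + 165 = 41$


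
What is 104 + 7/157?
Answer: 16335/157 ≈ 104.04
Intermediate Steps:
104 + 7/157 = 16335/157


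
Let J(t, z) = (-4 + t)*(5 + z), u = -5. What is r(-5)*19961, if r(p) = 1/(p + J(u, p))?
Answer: -19961/5 ≈ -3992.2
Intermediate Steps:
r(p) = 1/(-45 - 8*p) (r(p) = 1/(p + (-20 - 4*p + 5*(-5) - 5*p)) = 1/(p + (-20 - 4*p - 25 - 5*p)) = 1/(p + (-45 - 9*p)) = 1/(-45 - 8*p))
r(-5)*19961 = -1/(45 + 8*(-5))*19961 = -1/(45 - 40)*19961 = -1/5*19961 = -19961/5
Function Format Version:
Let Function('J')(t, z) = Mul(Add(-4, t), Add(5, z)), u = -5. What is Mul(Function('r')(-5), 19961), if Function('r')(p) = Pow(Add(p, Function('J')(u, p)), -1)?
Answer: Rational(-19961, 5) ≈ -3992.2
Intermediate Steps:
Function('r')(p) = Pow(Add(-45, Mul(-8, p)), -1) (Function('r')(p) = Pow(Add(p, Add(-20, Mul(-4, p), Mul(5, -5), Mul(-5, p))), -1) = Pow(Add(p, Add(-20, Mul(-4, p), -25, Mul(-5, p))), -1) = Pow(Add(p, Add(-45, Mul(-9, p))), -1) = Pow(Add(-45, Mul(-8, p)), -1))
Mul(Function('r')(-5), 19961) = Mul(Mul(-1, Pow(Add(45, Mul(8, -5)), -1)), 19961) = Mul(Mul(-1, Pow(Add(45, -40), -1)), 19961) = Mul(Mul(-1, Pow(5, -1)), 19961) = Mul(Mul(-1, Rational(1, 5)), 19961) = Mul(Rational(-1, 5), 19961) = Rational(-19961, 5)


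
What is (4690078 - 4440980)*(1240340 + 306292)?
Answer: 385262937936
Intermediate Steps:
(4690078 - 4440980)*(1240340 + 306292) = 249098*1546632 = 385262937936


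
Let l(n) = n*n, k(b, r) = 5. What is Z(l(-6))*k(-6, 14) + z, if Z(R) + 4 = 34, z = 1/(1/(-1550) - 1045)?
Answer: 242961100/1619751 ≈ 150.00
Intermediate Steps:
z = -1550/1619751 (z = 1/(-1/1550 - 1045) = 1/(-1619751/1550) = -1550/1619751 ≈ -0.00095694)
l(n) = n**2
Z(R) = 30 (Z(R) = -4 + 34 = 30)
Z(l(-6))*k(-6, 14) + z = 30*5 - 1550/1619751 = 150 - 1550/1619751 = 242961100/1619751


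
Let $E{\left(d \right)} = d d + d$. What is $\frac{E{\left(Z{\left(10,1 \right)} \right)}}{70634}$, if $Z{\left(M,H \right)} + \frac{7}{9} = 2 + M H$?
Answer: $\frac{5555}{2860677} \approx 0.0019418$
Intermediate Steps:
$Z{\left(M,H \right)} = \frac{11}{9} + H M$ ($Z{\left(M,H \right)} = - \frac{7}{9} + \left(2 + M H\right) = - \frac{7}{9} + \left(2 + H M\right) = \frac{11}{9} + H M$)
$E{\left(d \right)} = d + d^{2}$ ($E{\left(d \right)} = d^{2} + d = d + d^{2}$)
$\frac{E{\left(Z{\left(10,1 \right)} \right)}}{70634} = \frac{\left(\frac{11}{9} + 1 \cdot 10\right) \left(1 + \left(\frac{11}{9} + 1 \cdot 10\right)\right)}{70634} = \left(\frac{11}{9} + 10\right) \left(1 + \left(\frac{11}{9} + 10\right)\right) \frac{1}{70634} = \frac{101 \left(1 + \frac{101}{9}\right)}{9} \cdot \frac{1}{70634} = \frac{101}{9} \cdot \frac{110}{9} \cdot \frac{1}{70634} = \frac{11110}{81} \cdot \frac{1}{70634} = \frac{5555}{2860677}$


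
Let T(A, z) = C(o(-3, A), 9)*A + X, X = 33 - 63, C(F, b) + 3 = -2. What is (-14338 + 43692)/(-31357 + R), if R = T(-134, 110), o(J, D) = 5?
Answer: -29354/30717 ≈ -0.95563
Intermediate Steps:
C(F, b) = -5 (C(F, b) = -3 - 2 = -5)
X = -30
T(A, z) = -30 - 5*A (T(A, z) = -5*A - 30 = -30 - 5*A)
R = 640 (R = -30 - 5*(-134) = -30 + 670 = 640)
(-14338 + 43692)/(-31357 + R) = (-14338 + 43692)/(-31357 + 640) = 29354/(-30717) = 29354*(-1/30717) = -29354/30717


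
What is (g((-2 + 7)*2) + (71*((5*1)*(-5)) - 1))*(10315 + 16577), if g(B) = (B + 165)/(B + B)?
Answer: -47524887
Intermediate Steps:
g(B) = (165 + B)/(2*B) (g(B) = (165 + B)/((2*B)) = (165 + B)*(1/(2*B)) = (165 + B)/(2*B))
(g((-2 + 7)*2) + (71*((5*1)*(-5)) - 1))*(10315 + 16577) = ((165 + (-2 + 7)*2)/(2*(((-2 + 7)*2))) + (71*((5*1)*(-5)) - 1))*(10315 + 16577) = ((165 + 5*2)/(2*((5*2))) + (71*(5*(-5)) - 1))*26892 = ((1/2)*(165 + 10)/10 + (71*(-25) - 1))*26892 = ((1/2)*(1/10)*175 + (-1775 - 1))*26892 = (35/4 - 1776)*26892 = -7069/4*26892 = -47524887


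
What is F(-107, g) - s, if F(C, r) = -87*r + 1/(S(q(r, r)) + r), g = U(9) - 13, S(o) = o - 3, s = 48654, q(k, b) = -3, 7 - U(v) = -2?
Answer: -483061/10 ≈ -48306.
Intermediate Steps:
U(v) = 9 (U(v) = 7 - 1*(-2) = 7 + 2 = 9)
S(o) = -3 + o
g = -4 (g = 9 - 13 = -4)
F(C, r) = 1/(-6 + r) - 87*r (F(C, r) = -87*r + 1/((-3 - 3) + r) = -87*r + 1/(-6 + r) = 1/(-6 + r) - 87*r)
F(-107, g) - s = (1 - 87*(-4)² + 522*(-4))/(-6 - 4) - 1*48654 = (1 - 87*16 - 2088)/(-10) - 48654 = -(1 - 1392 - 2088)/10 - 48654 = -⅒*(-3479) - 48654 = 3479/10 - 48654 = -483061/10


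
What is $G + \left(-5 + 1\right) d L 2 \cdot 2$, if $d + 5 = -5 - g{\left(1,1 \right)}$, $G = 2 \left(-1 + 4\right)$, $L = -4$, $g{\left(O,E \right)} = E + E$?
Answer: $-762$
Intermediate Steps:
$g{\left(O,E \right)} = 2 E$
$G = 6$ ($G = 2 \cdot 3 = 6$)
$d = -12$ ($d = -5 - \left(5 + 2 \cdot 1\right) = -5 - 7 = -12$)
$G + \left(-5 + 1\right) d L 2 \cdot 2 = 6 + \left(-5 + 1\right) \left(\left(-12\right) \left(-4\right)\right) 2 \cdot 2 = 6 + \left(-4\right) 48 \cdot 4 = 6 - 768 = -762$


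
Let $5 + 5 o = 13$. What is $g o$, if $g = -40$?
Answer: $-64$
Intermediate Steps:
$o = \frac{8}{5}$ ($o = -1 + \frac{1}{5} \cdot 13 = -1 + \frac{13}{5} = \frac{8}{5} \approx 1.6$)
$g o = \left(-40\right) \frac{8}{5} = -64$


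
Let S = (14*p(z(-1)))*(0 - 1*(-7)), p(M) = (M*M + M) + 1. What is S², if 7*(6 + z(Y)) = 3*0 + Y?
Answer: 10201636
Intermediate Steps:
z(Y) = -6 + Y/7 (z(Y) = -6 + (3*0 + Y)/7 = -6 + (0 + Y)/7 = -6 + Y/7)
p(M) = 1 + M + M² (p(M) = (M² + M) + 1 = (M + M²) + 1 = 1 + M + M²)
S = 3194 (S = (14*(1 + (-6 + (⅐)*(-1)) + (-6 + (⅐)*(-1))²))*(0 - 1*(-7)) = (14*(1 + (-6 - ⅐) + (-6 - ⅐)²))*(0 + 7) = (14*(1 - 43/7 + (-43/7)²))*7 = (14*(1 - 43/7 + 1849/49))*7 = (14*(1597/49))*7 = (3194/7)*7 = 3194)
S² = 3194² = 10201636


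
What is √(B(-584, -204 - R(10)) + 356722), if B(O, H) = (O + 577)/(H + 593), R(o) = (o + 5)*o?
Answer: √20376315689/239 ≈ 597.26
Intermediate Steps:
R(o) = o*(5 + o) (R(o) = (5 + o)*o = o*(5 + o))
B(O, H) = (577 + O)/(593 + H)
√(B(-584, -204 - R(10)) + 356722) = √((577 - 584)/(593 + (-204 - 10*(5 + 10))) + 356722) = √(-7/(593 + (-204 - 10*15)) + 356722) = √(-7/(593 + (-204 - 1*150)) + 356722) = √(-7/(593 + (-204 - 150)) + 356722) = √(-7/(593 - 354) + 356722) = √(-7/239 + 356722) = √(85256551/239) = √20376315689/239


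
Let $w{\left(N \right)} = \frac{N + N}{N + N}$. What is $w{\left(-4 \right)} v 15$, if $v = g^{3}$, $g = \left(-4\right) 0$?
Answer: $0$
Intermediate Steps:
$w{\left(N \right)} = 1$ ($w{\left(N \right)} = \frac{2 N}{2 N} = 2 N \frac{1}{2 N} = 1$)
$g = 0$
$v = 0$ ($v = 0^{3} = 0$)
$w{\left(-4 \right)} v 15 = 1 \cdot 0 \cdot 15 = 0 \cdot 15 = 0$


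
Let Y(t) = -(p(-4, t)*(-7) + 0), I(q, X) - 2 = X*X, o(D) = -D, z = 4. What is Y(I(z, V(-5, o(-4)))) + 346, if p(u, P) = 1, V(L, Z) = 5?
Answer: 353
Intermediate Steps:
I(q, X) = 2 + X² (I(q, X) = 2 + X*X = 2 + X²)
Y(t) = 7 (Y(t) = -(1*(-7) + 0) = -(-7 + 0) = -1*(-7) = 7)
Y(I(z, V(-5, o(-4)))) + 346 = 7 + 346 = 353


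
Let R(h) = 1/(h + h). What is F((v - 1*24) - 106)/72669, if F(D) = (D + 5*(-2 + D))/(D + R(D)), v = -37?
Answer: 338008/4053404151 ≈ 8.3389e-5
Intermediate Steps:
R(h) = 1/(2*h)
F(D) = (-10 + 6*D)/(D + 1/(2*D)) (F(D) = (D + 5*(-2 + D))/(D + 1/(2*D)) = (D + (-10 + 5*D))/(D + 1/(2*D)) = (-10 + 6*D)/(D + 1/(2*D)))
F((v - 1*24) - 106)/72669 = (4*((-37 - 1*24) - 106)*(-5 + 3*((-37 - 1*24) - 106))/(1 + 2*((-37 - 1*24) - 106)**2))/72669 = (4*((-37 - 24) - 106)*(-5 + 3*((-37 - 24) - 106))/(1 + 2*((-37 - 24) - 106)**2))*(1/72669) = (4*(-61 - 106)*(-5 + 3*(-61 - 106))/(1 + 2*(-61 - 106)**2))*(1/72669) = (4*(-167)*(-5 + 3*(-167))/(1 + 2*(-167)**2))*(1/72669) = (4*(-167)*(-5 - 501)/(1 + 2*27889))*(1/72669) = (4*(-167)*(-506)/(1 + 55778))*(1/72669) = (4*(-167)*(-506)/55779)*(1/72669) = (4*(-167)*(1/55779)*(-506))*(1/72669) = (338008/55779)*(1/72669) = 338008/4053404151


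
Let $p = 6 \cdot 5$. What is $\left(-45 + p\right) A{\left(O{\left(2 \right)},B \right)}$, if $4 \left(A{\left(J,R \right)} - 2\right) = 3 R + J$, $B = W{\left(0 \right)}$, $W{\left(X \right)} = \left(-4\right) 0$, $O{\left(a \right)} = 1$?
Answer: $- \frac{135}{4} \approx -33.75$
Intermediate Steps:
$W{\left(X \right)} = 0$
$B = 0$
$A{\left(J,R \right)} = 2 + \frac{J}{4} + \frac{3 R}{4}$ ($A{\left(J,R \right)} = 2 + \frac{3 R + J}{4} = 2 + \frac{J + 3 R}{4} = 2 + \left(\frac{J}{4} + \frac{3 R}{4}\right) = 2 + \frac{J}{4} + \frac{3 R}{4}$)
$p = 30$
$\left(-45 + p\right) A{\left(O{\left(2 \right)},B \right)} = \left(-45 + 30\right) \left(2 + \frac{1}{4} \cdot 1 + \frac{3}{4} \cdot 0\right) = - 15 \left(2 + \frac{1}{4} + 0\right) = \left(-15\right) \frac{9}{4} = - \frac{135}{4}$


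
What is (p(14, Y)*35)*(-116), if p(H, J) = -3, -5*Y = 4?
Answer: 12180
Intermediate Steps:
Y = -4/5 (Y = -1/5*4 = -4/5 ≈ -0.80000)
(p(14, Y)*35)*(-116) = -3*35*(-116) = -105*(-116) = 12180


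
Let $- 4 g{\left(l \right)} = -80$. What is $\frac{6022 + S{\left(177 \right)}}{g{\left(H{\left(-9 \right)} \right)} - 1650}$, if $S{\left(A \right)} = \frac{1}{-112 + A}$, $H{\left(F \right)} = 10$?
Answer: $- \frac{391431}{105950} \approx -3.6945$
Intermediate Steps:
$g{\left(l \right)} = 20$ ($g{\left(l \right)} = \left(- \frac{1}{4}\right) \left(-80\right) = 20$)
$\frac{6022 + S{\left(177 \right)}}{g{\left(H{\left(-9 \right)} \right)} - 1650} = \frac{6022 + \frac{1}{-112 + 177}}{20 - 1650} = \frac{6022 + \frac{1}{65}}{-1630} = \left(6022 + \frac{1}{65}\right) \left(- \frac{1}{1630}\right) = \frac{391431}{65} \left(- \frac{1}{1630}\right) = - \frac{391431}{105950}$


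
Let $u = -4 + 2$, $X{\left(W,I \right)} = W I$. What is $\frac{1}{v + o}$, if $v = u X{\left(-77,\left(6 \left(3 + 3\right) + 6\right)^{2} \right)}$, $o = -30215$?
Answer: $\frac{1}{241441} \approx 4.1418 \cdot 10^{-6}$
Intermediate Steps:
$X{\left(W,I \right)} = I W$
$u = -2$
$v = 271656$ ($v = - 2 \left(6 \left(3 + 3\right) + 6\right)^{2} \left(-77\right) = - 2 \left(6 \cdot 6 + 6\right)^{2} \left(-77\right) = - 2 \left(36 + 6\right)^{2} \left(-77\right) = - 2 \cdot 42^{2} \left(-77\right) = - 2 \cdot 1764 \left(-77\right) = \left(-2\right) \left(-135828\right) = 271656$)
$\frac{1}{v + o} = \frac{1}{271656 - 30215} = \frac{1}{241441}$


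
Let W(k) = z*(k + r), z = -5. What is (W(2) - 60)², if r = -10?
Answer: 400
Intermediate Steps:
W(k) = 50 - 5*k (W(k) = -5*(k - 10) = -5*(-10 + k) = 50 - 5*k)
(W(2) - 60)² = ((50 - 5*2) - 60)² = ((50 - 10) - 60)² = (40 - 60)² = (-20)² = 400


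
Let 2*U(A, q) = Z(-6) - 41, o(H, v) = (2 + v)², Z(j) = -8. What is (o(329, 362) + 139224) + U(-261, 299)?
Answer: 543391/2 ≈ 2.7170e+5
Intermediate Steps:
U(A, q) = -49/2 (U(A, q) = (-8 - 41)/2 = (½)*(-49) = -49/2)
(o(329, 362) + 139224) + U(-261, 299) = ((2 + 362)² + 139224) - 49/2 = (364² + 139224) - 49/2 = (132496 + 139224) - 49/2 = 271720 - 49/2 = 543391/2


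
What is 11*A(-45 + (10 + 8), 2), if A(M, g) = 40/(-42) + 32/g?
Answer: 3476/21 ≈ 165.52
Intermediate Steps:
A(M, g) = -20/21 + 32/g (A(M, g) = 40*(-1/42) + 32/g = -20/21 + 32/g)
11*A(-45 + (10 + 8), 2) = 11*(-20/21 + 32/2) = 11*(-20/21 + 32*(½)) = 11*(-20/21 + 16) = 11*(316/21) = 3476/21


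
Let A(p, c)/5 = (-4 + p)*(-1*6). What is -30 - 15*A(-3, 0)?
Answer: -3180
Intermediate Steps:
A(p, c) = 120 - 30*p (A(p, c) = 5*((-4 + p)*(-1*6)) = 5*((-4 + p)*(-6)) = 5*(24 - 6*p) = 120 - 30*p)
-30 - 15*A(-3, 0) = -30 - 15*(120 - 30*(-3)) = -30 - 15*(120 + 90) = -30 - 15*210 = -30 - 3150 = -3180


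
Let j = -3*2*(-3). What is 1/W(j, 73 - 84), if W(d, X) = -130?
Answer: -1/130 ≈ -0.0076923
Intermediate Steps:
j = 18 (j = -6*(-3) = 18)
1/W(j, 73 - 84) = 1/(-130) = -1/130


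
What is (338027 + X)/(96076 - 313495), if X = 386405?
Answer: -724432/217419 ≈ -3.3320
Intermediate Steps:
(338027 + X)/(96076 - 313495) = (338027 + 386405)/(96076 - 313495) = 724432/(-217419) = 724432*(-1/217419) = -724432/217419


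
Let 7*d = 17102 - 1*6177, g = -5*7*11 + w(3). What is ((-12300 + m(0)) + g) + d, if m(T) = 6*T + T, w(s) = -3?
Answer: -77891/7 ≈ -11127.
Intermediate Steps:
g = -388 (g = -5*7*11 - 3 = -35*11 - 3 = -385 - 3 = -388)
m(T) = 7*T
d = 10925/7 (d = (17102 - 1*6177)/7 = (17102 - 6177)/7 = (1/7)*10925 = 10925/7 ≈ 1560.7)
((-12300 + m(0)) + g) + d = ((-12300 + 7*0) - 388) + 10925/7 = ((-12300 + 0) - 388) + 10925/7 = (-12300 - 388) + 10925/7 = -12688 + 10925/7 = -77891/7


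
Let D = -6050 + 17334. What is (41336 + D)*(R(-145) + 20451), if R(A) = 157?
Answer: 1084392960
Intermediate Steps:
D = 11284
(41336 + D)*(R(-145) + 20451) = (41336 + 11284)*(157 + 20451) = 52620*20608 = 1084392960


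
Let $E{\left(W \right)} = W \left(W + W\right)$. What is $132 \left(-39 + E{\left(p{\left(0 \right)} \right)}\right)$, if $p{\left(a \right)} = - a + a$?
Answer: $-5148$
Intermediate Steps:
$p{\left(a \right)} = 0$
$E{\left(W \right)} = 2 W^{2}$ ($E{\left(W \right)} = W 2 W = 2 W^{2}$)
$132 \left(-39 + E{\left(p{\left(0 \right)} \right)}\right) = 132 \left(-39 + 2 \cdot 0^{2}\right) = 132 \left(-39 + 2 \cdot 0\right) = 132 \left(-39 + 0\right) = 132 \left(-39\right) = -5148$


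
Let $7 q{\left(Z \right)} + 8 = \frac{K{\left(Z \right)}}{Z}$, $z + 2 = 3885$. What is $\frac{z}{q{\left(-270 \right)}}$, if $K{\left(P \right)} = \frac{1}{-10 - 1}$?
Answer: $- \frac{80727570}{23759} \approx -3397.8$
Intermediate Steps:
$z = 3883$ ($z = -2 + 3885 = 3883$)
$K{\left(P \right)} = - \frac{1}{11}$ ($K{\left(P \right)} = \frac{1}{-11} = - \frac{1}{11}$)
$q{\left(Z \right)} = - \frac{8}{7} - \frac{1}{77 Z}$ ($q{\left(Z \right)} = - \frac{8}{7} + \frac{\left(- \frac{1}{11}\right) \frac{1}{Z}}{7} = - \frac{8}{7} - \frac{1}{77 Z}$)
$\frac{z}{q{\left(-270 \right)}} = \frac{3883}{\frac{1}{77} \frac{1}{-270} \left(-1 - -23760\right)} = \frac{3883}{\frac{1}{77} \left(- \frac{1}{270}\right) \left(-1 + 23760\right)} = \frac{3883}{\frac{1}{77} \left(- \frac{1}{270}\right) 23759} = \frac{3883}{- \frac{23759}{20790}} = 3883 \left(- \frac{20790}{23759}\right) = - \frac{80727570}{23759}$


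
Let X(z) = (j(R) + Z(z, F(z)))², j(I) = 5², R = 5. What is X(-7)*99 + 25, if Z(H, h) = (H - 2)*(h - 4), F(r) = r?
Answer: 1522249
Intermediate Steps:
Z(H, h) = (-4 + h)*(-2 + H) (Z(H, h) = (-2 + H)*(-4 + h) = (-4 + h)*(-2 + H))
j(I) = 25
X(z) = (33 + z² - 6*z)² (X(z) = (25 + (8 - 4*z - 2*z + z*z))² = (25 + (8 - 4*z - 2*z + z²))² = (25 + (8 + z² - 6*z))² = (33 + z² - 6*z)²)
X(-7)*99 + 25 = (33 + (-7)² - 6*(-7))²*99 + 25 = (33 + 49 + 42)²*99 + 25 = 124²*99 + 25 = 15376*99 + 25 = 1522224 + 25 = 1522249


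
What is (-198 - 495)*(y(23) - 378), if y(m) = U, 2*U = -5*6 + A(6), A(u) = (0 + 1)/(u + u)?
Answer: 2178561/8 ≈ 2.7232e+5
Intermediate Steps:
A(u) = 1/(2*u)
U = -359/24 (U = (-5*6 + (½)/6)/2 = (-30 + (½)*(⅙))/2 = (-30 + 1/12)/2 = (½)*(-359/12) = -359/24 ≈ -14.958)
y(m) = -359/24
(-198 - 495)*(y(23) - 378) = (-198 - 495)*(-359/24 - 378) = -693*(-9431/24) = 2178561/8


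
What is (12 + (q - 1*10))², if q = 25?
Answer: 729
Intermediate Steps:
(12 + (q - 1*10))² = (12 + (25 - 1*10))² = (12 + (25 - 10))² = (12 + 15)² = 27² = 729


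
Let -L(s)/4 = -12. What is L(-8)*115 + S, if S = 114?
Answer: 5634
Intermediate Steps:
L(s) = 48 (L(s) = -4*(-12) = 48)
L(-8)*115 + S = 48*115 + 114 = 5520 + 114 = 5634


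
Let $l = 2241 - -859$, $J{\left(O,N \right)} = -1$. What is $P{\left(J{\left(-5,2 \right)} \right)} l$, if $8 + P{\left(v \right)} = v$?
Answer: $-27900$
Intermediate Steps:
$P{\left(v \right)} = -8 + v$
$l = 3100$ ($l = 2241 + 859 = 3100$)
$P{\left(J{\left(-5,2 \right)} \right)} l = \left(-8 - 1\right) 3100 = \left(-9\right) 3100 = -27900$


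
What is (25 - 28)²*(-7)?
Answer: -63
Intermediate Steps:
(25 - 28)²*(-7) = (-3)²*(-7) = 9*(-7) = -63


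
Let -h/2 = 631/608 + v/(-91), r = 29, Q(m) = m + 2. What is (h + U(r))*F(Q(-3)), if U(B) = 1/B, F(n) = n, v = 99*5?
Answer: -7090295/802256 ≈ -8.8380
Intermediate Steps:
Q(m) = 2 + m
v = 495
h = 243539/27664 (h = -2*(631/608 + 495/(-91)) = -2*(631*(1/608) + 495*(-1/91)) = -2*(631/608 - 495/91) = -2*(-243539/55328) = 243539/27664 ≈ 8.8035)
(h + U(r))*F(Q(-3)) = (243539/27664 + 1/29)*(2 - 3) = (243539/27664 + 1/29)*(-1) = (7090295/802256)*(-1) = -7090295/802256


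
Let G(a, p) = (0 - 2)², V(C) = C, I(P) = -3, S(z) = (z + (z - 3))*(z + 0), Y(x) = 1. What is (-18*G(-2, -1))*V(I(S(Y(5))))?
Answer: 216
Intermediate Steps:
S(z) = z*(-3 + 2*z) (S(z) = (z + (-3 + z))*z = (-3 + 2*z)*z = z*(-3 + 2*z))
G(a, p) = 4 (G(a, p) = (-2)² = 4)
(-18*G(-2, -1))*V(I(S(Y(5)))) = -18*4*(-3) = -72*(-3) = 216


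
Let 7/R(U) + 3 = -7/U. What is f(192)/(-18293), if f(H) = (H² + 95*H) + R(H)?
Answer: -32124288/10664819 ≈ -3.0122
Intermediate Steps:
R(U) = 7/(-3 - 7/U)
f(H) = H² + 95*H - 7*H/(7 + 3*H) (f(H) = (H² + 95*H) - 7*H/(7 + 3*H) = H² + 95*H - 7*H/(7 + 3*H))
f(192)/(-18293) = (192*(-7 + (7 + 3*192)*(95 + 192))/(7 + 3*192))/(-18293) = (192*(-7 + (7 + 576)*287)/(7 + 576))*(-1/18293) = (192*(-7 + 583*287)/583)*(-1/18293) = (192*(1/583)*(-7 + 167321))*(-1/18293) = (192*(1/583)*167314)*(-1/18293) = (32124288/583)*(-1/18293) = -32124288/10664819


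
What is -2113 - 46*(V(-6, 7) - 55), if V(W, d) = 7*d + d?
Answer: -2159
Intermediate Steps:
V(W, d) = 8*d
-2113 - 46*(V(-6, 7) - 55) = -2113 - 46*(8*7 - 55) = -2113 - 46*(56 - 55) = -2113 - 46 = -2159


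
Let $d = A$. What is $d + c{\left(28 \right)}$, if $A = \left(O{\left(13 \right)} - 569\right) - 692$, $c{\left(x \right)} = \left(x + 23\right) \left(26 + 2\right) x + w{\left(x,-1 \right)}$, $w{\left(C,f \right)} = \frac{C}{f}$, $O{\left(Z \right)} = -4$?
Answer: $38691$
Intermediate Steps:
$c{\left(x \right)} = - x + x \left(644 + 28 x\right)$ ($c{\left(x \right)} = \left(x + 23\right) \left(26 + 2\right) x + \frac{x}{-1} = \left(23 + x\right) 28 x + x \left(-1\right) = \left(644 + 28 x\right) x - x = x \left(644 + 28 x\right) - x = - x + x \left(644 + 28 x\right)$)
$A = -1265$ ($A = \left(-4 - 569\right) - 692 = -573 - 692 = -1265$)
$d = -1265$
$d + c{\left(28 \right)} = -1265 + 28 \left(643 + 28 \cdot 28\right) = -1265 + 28 \left(643 + 784\right) = -1265 + 28 \cdot 1427 = -1265 + 39956 = 38691$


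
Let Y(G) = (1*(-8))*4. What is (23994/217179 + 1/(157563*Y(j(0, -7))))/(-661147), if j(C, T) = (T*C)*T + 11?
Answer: -790705325/4731824726941536 ≈ -1.6710e-7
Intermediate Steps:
j(C, T) = 11 + C*T² (j(C, T) = (C*T)*T + 11 = C*T² + 11 = 11 + C*T²)
Y(G) = -32 (Y(G) = -8*4 = -32)
(23994/217179 + 1/(157563*Y(j(0, -7))))/(-661147) = (23994/217179 + 1/(157563*(-32)))/(-661147) = (23994*(1/217179) + (1/157563)*(-1/32))*(-1/661147) = (2666/24131 - 1/5042016)*(-1/661147) = (13441990525/121668888096)*(-1/661147) = -790705325/4731824726941536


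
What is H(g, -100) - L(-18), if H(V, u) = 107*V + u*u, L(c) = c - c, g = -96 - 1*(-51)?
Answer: 5185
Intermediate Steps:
g = -45 (g = -96 + 51 = -45)
L(c) = 0
H(V, u) = u² + 107*V (H(V, u) = 107*V + u² = u² + 107*V)
H(g, -100) - L(-18) = ((-100)² + 107*(-45)) - 1*0 = (10000 - 4815) + 0 = 5185 + 0 = 5185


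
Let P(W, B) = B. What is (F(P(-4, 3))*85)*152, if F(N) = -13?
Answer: -167960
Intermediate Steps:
(F(P(-4, 3))*85)*152 = -13*85*152 = -1105*152 = -167960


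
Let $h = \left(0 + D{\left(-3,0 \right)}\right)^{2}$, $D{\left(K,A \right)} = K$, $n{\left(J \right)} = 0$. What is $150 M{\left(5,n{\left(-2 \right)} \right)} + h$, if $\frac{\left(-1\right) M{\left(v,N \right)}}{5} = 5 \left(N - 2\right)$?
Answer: $7509$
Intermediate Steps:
$M{\left(v,N \right)} = 50 - 25 N$ ($M{\left(v,N \right)} = - 5 \cdot 5 \left(N - 2\right) = - 5 \cdot 5 \left(-2 + N\right) = - 5 \left(-10 + 5 N\right) = 50 - 25 N$)
$h = 9$ ($h = \left(0 - 3\right)^{2} = \left(-3\right)^{2} = 9$)
$150 M{\left(5,n{\left(-2 \right)} \right)} + h = 150 \left(50 - 0\right) + 9 = 150 \left(50 + 0\right) + 9 = 150 \cdot 50 + 9 = 7500 + 9 = 7509$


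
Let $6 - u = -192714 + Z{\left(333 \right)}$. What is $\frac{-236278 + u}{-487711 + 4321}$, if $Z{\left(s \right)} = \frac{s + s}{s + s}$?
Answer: $\frac{43559}{483390} \approx 0.090111$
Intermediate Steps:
$Z{\left(s \right)} = 1$ ($Z{\left(s \right)} = \frac{2 s}{2 s} = 2 s \frac{1}{2 s} = 1$)
$u = 192719$ ($u = 6 - \left(-192714 + 1\right) = 6 - -192713 = 6 + 192713 = 192719$)
$\frac{-236278 + u}{-487711 + 4321} = \frac{-236278 + 192719}{-487711 + 4321} = - \frac{43559}{-483390} = \left(-43559\right) \left(- \frac{1}{483390}\right) = \frac{43559}{483390}$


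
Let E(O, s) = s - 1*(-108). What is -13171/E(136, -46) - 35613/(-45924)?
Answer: -100442833/474548 ≈ -211.66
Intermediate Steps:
E(O, s) = 108 + s (E(O, s) = s + 108 = 108 + s)
-13171/E(136, -46) - 35613/(-45924) = -13171/(108 - 46) - 35613/(-45924) = -13171/62 - 35613*(-1/45924) = -13171*1/62 + 11871/15308 = -13171/62 + 11871/15308 = -100442833/474548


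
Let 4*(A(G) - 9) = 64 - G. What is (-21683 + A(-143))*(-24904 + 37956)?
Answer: -282213607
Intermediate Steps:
A(G) = 25 - G/4 (A(G) = 9 + (64 - G)/4 = 9 + (16 - G/4) = 25 - G/4)
(-21683 + A(-143))*(-24904 + 37956) = (-21683 + (25 - ¼*(-143)))*(-24904 + 37956) = (-21683 + (25 + 143/4))*13052 = (-21683 + 243/4)*13052 = -86489/4*13052 = -282213607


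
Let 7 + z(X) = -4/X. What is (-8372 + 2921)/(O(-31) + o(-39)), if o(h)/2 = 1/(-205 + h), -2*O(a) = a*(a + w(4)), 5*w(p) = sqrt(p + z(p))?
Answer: 243655748025/21481943906 + 3143891505*I/21481943906 ≈ 11.342 + 0.14635*I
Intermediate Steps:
z(X) = -7 - 4/X
w(p) = sqrt(-7 + p - 4/p)/5 (w(p) = sqrt(p + (-7 - 4/p))/5 = sqrt(-7 + p - 4/p)/5)
O(a) = -a*(a + 2*I/5)/2 (O(a) = -a*(a + sqrt(-7 + 4 - 4/4)/5)/2 = -a*(a + sqrt(-7 + 4 - 4*1/4)/5)/2 = -a*(a + sqrt(-7 + 4 - 1)/5)/2 = -a*(a + sqrt(-4)/5)/2 = -a*(a + (2*I)/5)/2 = -a*(a + 2*I/5)/2)
o(h) = 2/(-205 + h)
(-8372 + 2921)/(O(-31) + o(-39)) = (-8372 + 2921)/(-1/10*(-31)*(2*I + 5*(-31)) + 2/(-205 - 39)) = -5451/(-1/10*(-31)*(2*I - 155) + 2/(-244)) = -5451/(-1/10*(-31)*(-155 + 2*I) + 2*(-1/244)) = -5451/((-961/2 + 31*I/5) - 1/122) = -5451*93025*(-29311/61 - 31*I/5)/21481943906 = -507079275*(-29311/61 - 31*I/5)/21481943906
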